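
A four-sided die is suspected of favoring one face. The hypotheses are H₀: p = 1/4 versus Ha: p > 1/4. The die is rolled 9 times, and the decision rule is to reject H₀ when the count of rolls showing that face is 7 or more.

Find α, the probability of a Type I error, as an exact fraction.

11/8192

α = P(reject H₀ | H₀ true) = P(X ≥ 7 | p = 1/4), with X ~ Binomial(9, 1/4).
Summing C(9,j)(1/4)^j(3/4)^{9−j} for j = 7,…,9 gives 11/8192.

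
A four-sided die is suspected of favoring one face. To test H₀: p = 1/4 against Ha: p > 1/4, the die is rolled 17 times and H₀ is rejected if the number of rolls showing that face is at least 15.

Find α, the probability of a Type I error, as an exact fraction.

Under H₀, X ~ Binomial(17, 1/4), and α = P(X ≥ 15).
P(X ≥ 15) = Σ_{j=15}^{17} C(17,j)·(1/4)^j·(3/4)^{17-j} = 319/4294967296.

319/4294967296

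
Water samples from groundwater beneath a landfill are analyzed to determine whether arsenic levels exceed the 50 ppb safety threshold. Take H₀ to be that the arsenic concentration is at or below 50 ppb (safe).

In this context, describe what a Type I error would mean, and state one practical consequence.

A Type I error is rejecting H₀ when H₀ is true.
Here that means declaring the site contaminated and ordering remediation when actually the arsenic concentration is at or below 50 ppb (safe).

A Type I error would mean concluding that the arsenic concentration exceeds 50 ppb when in fact the arsenic concentration is at or below 50 ppb (safe). Consequence: a clean site is subjected to costly and unnecessary remediation.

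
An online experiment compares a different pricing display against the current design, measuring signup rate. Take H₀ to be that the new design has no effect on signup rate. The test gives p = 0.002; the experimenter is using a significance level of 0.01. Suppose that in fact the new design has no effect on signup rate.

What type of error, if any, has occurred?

Type I error

Since p = 0.002 < α = 0.01, H₀ is rejected.
H₀ is true (actually the new design has no effect on signup rate).
Rejecting a true H₀ is a Type I error.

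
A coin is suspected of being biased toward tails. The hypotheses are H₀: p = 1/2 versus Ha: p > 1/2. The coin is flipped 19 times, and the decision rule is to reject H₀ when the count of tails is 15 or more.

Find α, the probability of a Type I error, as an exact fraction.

Under H₀, K ~ Binomial(19, 1/2), and α = P(K ≥ 15).
Summing the upper tail: (3876 + 969 + 171 + 19 + 1) / 2^19 = 5036/524288 = 1259/131072.

1259/131072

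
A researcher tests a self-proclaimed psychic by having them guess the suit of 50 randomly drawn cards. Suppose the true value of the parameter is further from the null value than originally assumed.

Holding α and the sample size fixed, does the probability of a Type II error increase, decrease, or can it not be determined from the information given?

The further the true parameter sits from the null value, the more of the Ha sampling distribution falls in the rejection region.

It decreases.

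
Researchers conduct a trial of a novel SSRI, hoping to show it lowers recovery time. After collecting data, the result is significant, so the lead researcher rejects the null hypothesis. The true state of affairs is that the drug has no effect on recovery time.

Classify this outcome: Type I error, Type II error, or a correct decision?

Type I error

The conventional null hypothesis here is that the drug has no effect on recovery time.
H₀ was rejected, but H₀ is actually true.
Rejecting a true null hypothesis is a Type I error (false positive).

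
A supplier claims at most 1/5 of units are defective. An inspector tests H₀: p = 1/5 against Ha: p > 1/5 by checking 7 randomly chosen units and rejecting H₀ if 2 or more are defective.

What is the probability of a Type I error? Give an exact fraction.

Under H₀, X ~ Binomial(7, 1/5); the Type I error rate is P(X ≥ 2).
Computing the lower-tail complement: 1 − 45056/78125 = 33069/78125.

33069/78125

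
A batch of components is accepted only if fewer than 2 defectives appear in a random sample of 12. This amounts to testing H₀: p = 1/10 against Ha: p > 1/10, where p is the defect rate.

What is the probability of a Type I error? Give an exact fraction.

340997748211/1000000000000

α = P(reject H₀ | H₀ true) = P(X ≥ 2 | p = 1/10), X ~ Binomial(12, 1/10).
Computing the lower-tail complement: 1 − 659002251789/1000000000000 = 340997748211/1000000000000.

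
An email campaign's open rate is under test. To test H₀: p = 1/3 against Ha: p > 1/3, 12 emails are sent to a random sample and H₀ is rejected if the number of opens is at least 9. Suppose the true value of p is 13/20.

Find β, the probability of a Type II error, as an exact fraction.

535222111290433/819200000000000

β = P(fail to reject H₀ | Ha true) = P(S ≤ 8 | p = 13/20), S ~ Binomial(12, 13/20).
Summing C(12,j)·(13/20)^j·(7/20)^{12-j} for j = 0..8 gives 535222111290433/819200000000000.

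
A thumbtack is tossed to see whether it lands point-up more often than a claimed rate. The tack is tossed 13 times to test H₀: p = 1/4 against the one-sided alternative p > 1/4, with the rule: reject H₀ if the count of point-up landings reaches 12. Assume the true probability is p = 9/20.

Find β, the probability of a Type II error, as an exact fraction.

β = P(fail to reject H₀ | Ha true) = P(S ≤ 11 | p = 9/20), S ~ Binomial(13, 9/20).
Summing C(13,j)·(9/20)^j·(11/20)^{13-j} for j = 0..11 gives 10234633838806861/10240000000000000.

10234633838806861/10240000000000000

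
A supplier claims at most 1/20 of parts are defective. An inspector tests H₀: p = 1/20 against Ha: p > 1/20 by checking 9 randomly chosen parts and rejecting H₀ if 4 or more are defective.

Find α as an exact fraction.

82249561/128000000000

α = P(reject H₀ | H₀ true) = P(Y ≥ 4 | p = 1/20), Y ~ Binomial(9, 1/20).
Computing the lower-tail complement: 1 − 127917750439/128000000000 = 82249561/128000000000.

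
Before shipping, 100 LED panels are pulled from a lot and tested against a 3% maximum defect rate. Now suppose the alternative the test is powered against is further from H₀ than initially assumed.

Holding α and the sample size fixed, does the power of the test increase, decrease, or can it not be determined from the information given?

A larger true effect moves the Ha sampling distribution further from the H₀ critical value, making rejection more likely when Ha is true.
Since power = 1 − β and β decreases, power increases.

It increases.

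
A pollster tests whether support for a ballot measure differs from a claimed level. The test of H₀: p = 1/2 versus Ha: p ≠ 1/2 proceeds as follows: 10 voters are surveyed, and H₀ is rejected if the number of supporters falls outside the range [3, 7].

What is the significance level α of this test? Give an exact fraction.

Under H₀, K ~ Binomial(10, 1/2); α is the probability of landing in either tail, P(K ≤ 2) + P(K ≥ 8).
By symmetry, α = 2·P(K ≤ 2) = 2·(1 + 10 + 45)/1024 = 112/1024 = 7/64.

7/64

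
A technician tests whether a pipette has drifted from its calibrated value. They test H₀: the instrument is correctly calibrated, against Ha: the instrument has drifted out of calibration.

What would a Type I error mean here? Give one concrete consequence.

A Type I error is rejecting H₀ when H₀ is true.
Here that means pulling the instrument for recalibration when actually the instrument is correctly calibrated.

A Type I error would mean concluding that the instrument has drifted out of calibration when in fact the instrument is correctly calibrated. Consequence: a properly working instrument is taken offline unnecessarily.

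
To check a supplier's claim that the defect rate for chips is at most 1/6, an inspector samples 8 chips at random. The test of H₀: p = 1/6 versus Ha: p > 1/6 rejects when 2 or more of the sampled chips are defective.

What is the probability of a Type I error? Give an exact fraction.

The significance level is the probability, assuming p = 1/6, of seeing 2 or more defectives in 8 draws.
α = 1 − P(S ≤ 1) = 1 − 1015625/1679616 = 663991/1679616.

663991/1679616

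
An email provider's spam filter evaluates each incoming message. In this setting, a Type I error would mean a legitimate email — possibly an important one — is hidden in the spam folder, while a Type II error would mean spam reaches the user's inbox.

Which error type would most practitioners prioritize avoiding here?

Type I error

The Type I consequence (a legitimate email — possibly an important one — is hidden in the spam folder) is more severe than the Type II consequence (spam reaches the user's inbox).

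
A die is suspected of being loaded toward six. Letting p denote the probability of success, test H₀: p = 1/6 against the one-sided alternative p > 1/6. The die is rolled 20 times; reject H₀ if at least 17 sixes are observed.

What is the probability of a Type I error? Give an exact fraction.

49117/1218719480020992

α = P(reject H₀ | H₀ true) = P(X ≥ 17 | p = 1/6), with X ~ Binomial(20, 1/6).
Summing C(20,j)(1/6)^j(5/6)^{20−j} for j = 17,…,20 gives 49117/1218719480020992.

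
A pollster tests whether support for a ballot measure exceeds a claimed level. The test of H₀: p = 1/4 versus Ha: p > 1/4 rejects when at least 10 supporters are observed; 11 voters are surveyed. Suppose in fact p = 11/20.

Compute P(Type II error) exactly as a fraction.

20194688329389/20480000000000

A Type II error is failing to reject when Ha holds: with p = 11/20, β = P(S ≤ 9).
Equivalently, β = 1 − P(S ≥ 10) = 20194688329389/20480000000000.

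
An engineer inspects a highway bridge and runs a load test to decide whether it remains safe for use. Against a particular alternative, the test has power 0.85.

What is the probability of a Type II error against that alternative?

0.15

Power = 1 − β, so β = 1 − 0.85 = 0.15.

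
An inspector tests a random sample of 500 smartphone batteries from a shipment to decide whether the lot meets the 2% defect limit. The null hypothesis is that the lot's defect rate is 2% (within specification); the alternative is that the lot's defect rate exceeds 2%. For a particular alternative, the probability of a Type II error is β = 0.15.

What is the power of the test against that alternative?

Power = 1 − β = 1 − 0.15 = 0.85.

0.85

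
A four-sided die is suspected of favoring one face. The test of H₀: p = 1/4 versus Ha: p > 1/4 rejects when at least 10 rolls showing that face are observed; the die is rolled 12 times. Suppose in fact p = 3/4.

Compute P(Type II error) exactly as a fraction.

A Type II error is failing to reject when Ha holds: with p = 3/4, β = P(S ≤ 9).
Summing C(12,j)·(3/4)^j·(1/4)^{12-j} for j = 0..9 gives 10222777/16777216.

10222777/16777216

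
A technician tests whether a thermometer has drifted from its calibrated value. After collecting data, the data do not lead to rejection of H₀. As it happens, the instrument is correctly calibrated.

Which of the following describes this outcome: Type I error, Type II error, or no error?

No error (correct decision).

The conventional null hypothesis here is that the instrument is correctly calibrated.
The test retained a true H₀ — the decision matches the true state.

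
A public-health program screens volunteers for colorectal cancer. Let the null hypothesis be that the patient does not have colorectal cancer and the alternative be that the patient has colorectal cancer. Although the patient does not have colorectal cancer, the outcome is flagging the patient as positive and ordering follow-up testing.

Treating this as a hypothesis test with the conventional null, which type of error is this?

'Flagging the patient as positive and ordering follow-up testing' corresponds to rejecting H₀.
H₀ was rejected but H₀ is true — a Type I error (false positive).

Type I error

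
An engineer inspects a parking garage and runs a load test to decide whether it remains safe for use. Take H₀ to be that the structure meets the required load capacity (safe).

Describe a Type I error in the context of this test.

A Type I error is rejecting H₀ when H₀ is true.
Here that means closing the structure for repairs when actually the structure meets the required load capacity (safe).

A Type I error would mean concluding that the structure is structurally deficient when in fact the structure meets the required load capacity (safe).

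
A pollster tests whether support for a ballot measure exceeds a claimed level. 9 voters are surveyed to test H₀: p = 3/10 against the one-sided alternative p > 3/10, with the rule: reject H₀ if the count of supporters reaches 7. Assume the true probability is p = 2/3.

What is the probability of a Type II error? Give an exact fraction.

Under the alternative p = 2/3, Y ~ Binomial(9, 2/3); β is the probability the test does not reject, P(Y < 7).
Summing C(9,j)·(2/3)^j·(1/3)^{9-j} for j = 0..6 gives 12259/19683.

12259/19683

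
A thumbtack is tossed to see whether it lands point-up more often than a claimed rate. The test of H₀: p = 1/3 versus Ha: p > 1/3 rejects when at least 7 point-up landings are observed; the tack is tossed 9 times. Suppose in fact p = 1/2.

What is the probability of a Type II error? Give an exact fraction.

A Type II error is failing to reject when Ha holds: with p = 1/2, β = P(Y ≤ 6).
Adding the binomial probabilities P(Y=0)+…+P(Y=6) at p = 1/2 gives 233/256.

233/256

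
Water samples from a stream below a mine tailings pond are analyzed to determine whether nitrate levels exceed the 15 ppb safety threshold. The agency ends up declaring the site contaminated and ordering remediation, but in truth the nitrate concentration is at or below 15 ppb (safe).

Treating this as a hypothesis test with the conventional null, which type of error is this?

The null hypothesis here is that the nitrate concentration is at or below 15 ppb (safe).
'Declaring the site contaminated and ordering remediation' corresponds to rejecting H₀.
H₀ was rejected but H₀ is true — a Type I error (false positive).

Type I error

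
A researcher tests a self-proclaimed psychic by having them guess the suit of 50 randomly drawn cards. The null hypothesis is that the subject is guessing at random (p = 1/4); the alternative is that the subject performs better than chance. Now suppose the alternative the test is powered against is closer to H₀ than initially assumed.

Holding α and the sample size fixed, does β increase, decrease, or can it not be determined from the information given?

It increases.

A smaller departure from H₀ means the test statistic under Ha is distributed closer to where it would be under H₀; rejection becomes less likely.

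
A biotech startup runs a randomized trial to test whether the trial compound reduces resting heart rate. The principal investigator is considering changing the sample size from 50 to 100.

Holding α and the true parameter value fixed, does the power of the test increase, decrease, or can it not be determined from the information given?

It increases.

A larger sample reduces the standard error, pulling the sampling distribution under Ha further from the non-rejection region.
Since power = 1 − β and β decreases, power increases.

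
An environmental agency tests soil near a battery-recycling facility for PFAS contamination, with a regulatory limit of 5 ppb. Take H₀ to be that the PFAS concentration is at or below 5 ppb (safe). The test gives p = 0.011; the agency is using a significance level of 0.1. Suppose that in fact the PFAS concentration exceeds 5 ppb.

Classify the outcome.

Since p = 0.011 < α = 0.1, H₀ is rejected.
H₀ is false (actually the PFAS concentration exceeds 5 ppb).
The decision matches the true state — no error.

Neither — the decision is correct.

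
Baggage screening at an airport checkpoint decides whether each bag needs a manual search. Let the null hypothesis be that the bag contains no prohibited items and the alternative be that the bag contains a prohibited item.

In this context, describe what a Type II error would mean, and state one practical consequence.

A Type II error would mean concluding that the bag contains no prohibited items (or at least failing to establish that the bag contains a prohibited item) when in fact the bag contains a prohibited item. Consequence: a prohibited item passes through security undetected.

A Type II error is failing to reject H₀ when H₀ is false.
Here that means letting the bag through when actually the bag contains a prohibited item.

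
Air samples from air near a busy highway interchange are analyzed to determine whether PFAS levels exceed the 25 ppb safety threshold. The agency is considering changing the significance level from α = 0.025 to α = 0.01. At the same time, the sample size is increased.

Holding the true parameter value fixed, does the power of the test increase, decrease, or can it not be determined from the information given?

The first change alone would make β increase; the second alone would make β decrease. Which effect dominates depends on the magnitudes, which are not given.
Since power = 1 − β, the effect on power is likewise indeterminate.

Cannot be determined from the information given.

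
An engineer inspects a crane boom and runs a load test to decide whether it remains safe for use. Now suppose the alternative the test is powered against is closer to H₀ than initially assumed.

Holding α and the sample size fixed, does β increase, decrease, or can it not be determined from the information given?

A smaller true effect puts the Ha sampling distribution closer to H₀, so more of it falls in the non-rejection region.

It increases.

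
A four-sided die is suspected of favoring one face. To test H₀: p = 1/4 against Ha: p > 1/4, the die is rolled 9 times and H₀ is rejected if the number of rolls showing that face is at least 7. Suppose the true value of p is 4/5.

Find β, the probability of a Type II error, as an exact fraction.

511333/1953125

A Type II error is failing to reject when Ha holds: with p = 4/5, β = P(K ≤ 6).
Equivalently, β = 1 − P(K ≥ 7) = 511333/1953125.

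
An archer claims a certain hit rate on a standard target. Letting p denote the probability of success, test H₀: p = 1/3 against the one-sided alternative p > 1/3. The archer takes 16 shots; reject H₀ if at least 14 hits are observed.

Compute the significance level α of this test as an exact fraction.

Under H₀, Y ~ Binomial(16, 1/3), and α = P(Y ≥ 14).
Adding the binomial terms for j = 14 through 16 with p = 1/3 yields 19/1594323.

19/1594323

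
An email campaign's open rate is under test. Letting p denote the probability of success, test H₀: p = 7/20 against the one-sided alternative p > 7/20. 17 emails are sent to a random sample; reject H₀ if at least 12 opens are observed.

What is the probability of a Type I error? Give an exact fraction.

Under H₀, Y ~ Binomial(17, 7/20), and α = P(Y ≥ 12).
Summing C(17,j)(7/20)^j(13/20)^{17−j} for j = 12,…,17 gives 9879295987937618781/3276800000000000000000.

9879295987937618781/3276800000000000000000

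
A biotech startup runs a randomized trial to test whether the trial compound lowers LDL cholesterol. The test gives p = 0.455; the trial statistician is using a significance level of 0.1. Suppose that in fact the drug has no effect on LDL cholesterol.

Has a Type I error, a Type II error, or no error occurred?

The conventional null hypothesis is that the drug has no effect on LDL cholesterol.
Since p = 0.455 ≥ α = 0.1, H₀ is not rejected.
H₀ is true (actually the drug has no effect on LDL cholesterol).
The decision matches the true state — no error.

Neither — the decision is correct.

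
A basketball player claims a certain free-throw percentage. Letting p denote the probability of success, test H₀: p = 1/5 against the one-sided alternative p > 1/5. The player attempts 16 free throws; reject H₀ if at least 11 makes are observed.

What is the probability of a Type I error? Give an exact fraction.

4976577/152587890625

The Type I error probability is α = P(X ≥ 11) computed under H₀, where X ~ Binomial(16, 1/5).
P(X ≥ 11) = Σ_{j=11}^{16} C(16,j)·(1/5)^j·(4/5)^{16-j} = 4976577/152587890625.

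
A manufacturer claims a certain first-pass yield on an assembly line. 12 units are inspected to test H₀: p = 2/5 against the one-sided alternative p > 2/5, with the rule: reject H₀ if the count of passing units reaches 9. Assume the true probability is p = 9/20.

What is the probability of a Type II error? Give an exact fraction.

790057068555953/819200000000000

Under the alternative p = 9/20, Y ~ Binomial(12, 9/20); β is the probability the test does not reject, P(Y < 9).
Adding the binomial probabilities P(Y=0)+…+P(Y=8) at p = 9/20 gives 790057068555953/819200000000000.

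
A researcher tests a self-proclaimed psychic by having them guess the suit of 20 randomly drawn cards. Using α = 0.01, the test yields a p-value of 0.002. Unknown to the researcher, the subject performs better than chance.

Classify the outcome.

The conventional null hypothesis is that the subject is guessing at random (p = 1/4).
Since p = 0.002 < α = 0.01, H₀ is rejected.
H₀ is false (actually the subject performs better than chance).
The decision matches the true state — no error.

No error — this is a correct decision.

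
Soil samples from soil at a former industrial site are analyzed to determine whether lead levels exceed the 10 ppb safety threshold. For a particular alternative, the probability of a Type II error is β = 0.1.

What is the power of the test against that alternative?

Power = 1 − β = 1 − 0.1 = 0.9.

0.9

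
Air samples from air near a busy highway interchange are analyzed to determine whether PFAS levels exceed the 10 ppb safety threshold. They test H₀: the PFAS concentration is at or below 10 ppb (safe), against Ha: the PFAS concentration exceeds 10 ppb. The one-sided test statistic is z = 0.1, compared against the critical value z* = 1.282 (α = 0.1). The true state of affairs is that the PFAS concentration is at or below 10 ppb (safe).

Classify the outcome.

No error — this is a correct decision.

Since z = 0.1 ≤ z* = 1.282, H₀ is not rejected.
H₀ is true (actually the PFAS concentration is at or below 10 ppb (safe)).
The decision matches the true state — no error.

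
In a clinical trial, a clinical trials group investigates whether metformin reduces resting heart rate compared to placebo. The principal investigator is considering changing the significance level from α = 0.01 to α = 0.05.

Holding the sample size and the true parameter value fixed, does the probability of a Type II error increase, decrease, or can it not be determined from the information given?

It decreases.

A larger α widens the rejection region, so when the alternative is true more outcomes lead to rejection — failing to reject becomes less likely.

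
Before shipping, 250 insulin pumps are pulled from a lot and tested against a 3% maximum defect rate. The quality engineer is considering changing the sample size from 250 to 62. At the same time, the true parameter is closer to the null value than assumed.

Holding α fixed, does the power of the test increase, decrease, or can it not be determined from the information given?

It decreases.

A smaller sample increases the standard error, so the sampling distributions under H₀ and Ha overlap more. A smaller departure from H₀ means the test statistic under Ha is distributed closer to where it would be under H₀; rejection becomes less likely. Both changes push β in the same direction.
Since power = 1 − β and β increases, power decreases.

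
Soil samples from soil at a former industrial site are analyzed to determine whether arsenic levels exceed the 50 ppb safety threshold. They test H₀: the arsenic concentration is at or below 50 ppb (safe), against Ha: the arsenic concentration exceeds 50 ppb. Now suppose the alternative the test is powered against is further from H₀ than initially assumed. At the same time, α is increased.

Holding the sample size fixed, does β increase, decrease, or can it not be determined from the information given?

It decreases.

A larger true effect moves the Ha sampling distribution further from the H₀ critical value, making rejection more likely when Ha is true. With a larger α the critical value moves toward the center, so more of the Ha sampling distribution lies in the rejection region. Both changes push β in the same direction.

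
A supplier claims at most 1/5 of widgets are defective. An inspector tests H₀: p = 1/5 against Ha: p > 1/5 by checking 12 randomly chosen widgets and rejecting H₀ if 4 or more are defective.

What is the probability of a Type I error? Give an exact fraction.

10030813/48828125

Under H₀, X ~ Binomial(12, 1/5); the Type I error rate is P(X ≥ 4).
α = 1 − P(X ≤ 3) = 1 − 38797312/48828125 = 10030813/48828125.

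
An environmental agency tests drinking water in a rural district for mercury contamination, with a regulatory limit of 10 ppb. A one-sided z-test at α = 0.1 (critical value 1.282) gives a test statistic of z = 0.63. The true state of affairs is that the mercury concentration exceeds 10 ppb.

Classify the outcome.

The conventional null hypothesis is that the mercury concentration is at or below 10 ppb (safe).
Since z = 0.63 ≤ z* = 1.282, H₀ is not rejected.
H₀ is false (actually the mercury concentration exceeds 10 ppb).
Failing to reject a false H₀ is a Type II error.

Type II error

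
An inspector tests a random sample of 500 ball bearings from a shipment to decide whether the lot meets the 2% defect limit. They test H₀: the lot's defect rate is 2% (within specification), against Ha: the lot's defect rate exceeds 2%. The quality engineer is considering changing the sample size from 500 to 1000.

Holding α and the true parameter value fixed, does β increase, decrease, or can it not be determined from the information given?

It decreases.

A larger sample reduces the standard error, pulling the sampling distribution under Ha further from the non-rejection region.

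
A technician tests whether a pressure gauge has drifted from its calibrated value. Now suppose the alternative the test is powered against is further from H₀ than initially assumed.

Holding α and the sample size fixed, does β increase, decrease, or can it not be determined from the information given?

The further the true parameter sits from the null value, the more of the Ha sampling distribution falls in the rejection region.

It decreases.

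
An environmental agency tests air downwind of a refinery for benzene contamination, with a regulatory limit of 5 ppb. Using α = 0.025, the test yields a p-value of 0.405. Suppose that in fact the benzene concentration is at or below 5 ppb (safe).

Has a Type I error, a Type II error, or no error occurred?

No error — this is a correct decision.

The conventional null hypothesis is that the benzene concentration is at or below 5 ppb (safe).
Since p = 0.405 ≥ α = 0.025, H₀ is not rejected.
H₀ is true (actually the benzene concentration is at or below 5 ppb (safe)).
The decision matches the true state — no error.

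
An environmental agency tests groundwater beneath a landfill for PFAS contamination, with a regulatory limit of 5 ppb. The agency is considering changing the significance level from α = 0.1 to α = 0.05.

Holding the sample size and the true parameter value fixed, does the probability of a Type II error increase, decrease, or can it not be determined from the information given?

It increases.

Tightening α shrinks the rejection region. When Ha holds, fewer sample outcomes clear the stricter threshold, so more fall in the acceptance region.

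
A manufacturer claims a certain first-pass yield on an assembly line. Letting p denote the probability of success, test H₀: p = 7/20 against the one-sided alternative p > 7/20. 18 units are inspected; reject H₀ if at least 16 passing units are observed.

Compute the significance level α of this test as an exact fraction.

α = P(reject H₀ | H₀ true) = P(X ≥ 16 | p = 7/20), with X ~ Binomial(18, 7/20).
Summing C(18,j)(7/20)^j(13/20)^{18−j} for j = 16,…,18 gives 114420979951136243/32768000000000000000000.

114420979951136243/32768000000000000000000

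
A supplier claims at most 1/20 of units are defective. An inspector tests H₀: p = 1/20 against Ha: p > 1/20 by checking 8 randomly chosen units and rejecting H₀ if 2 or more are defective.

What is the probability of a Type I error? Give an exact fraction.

α = P(reject H₀ | H₀ true) = P(Y ≥ 2 | p = 1/20), Y ~ Binomial(8, 1/20).
Computing the lower-tail complement: 1 − 24134536953/25600000000 = 1465463047/25600000000.

1465463047/25600000000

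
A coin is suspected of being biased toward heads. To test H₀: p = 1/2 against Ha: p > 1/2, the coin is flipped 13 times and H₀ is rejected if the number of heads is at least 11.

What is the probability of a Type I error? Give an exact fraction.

The Type I error probability is α = P(X ≥ 11) computed under H₀, where X ~ Binomial(13, 1/2).
P(X ≥ 11) = [C(13,11) + C(13,12) + C(13,13)] / 2^13 = (78 + 13 + 1) / 8192 = 92/8192 = 23/2048.

23/2048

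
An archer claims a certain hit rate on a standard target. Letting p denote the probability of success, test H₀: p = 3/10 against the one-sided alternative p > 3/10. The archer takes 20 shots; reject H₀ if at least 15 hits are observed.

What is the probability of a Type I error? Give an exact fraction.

The Type I error probability is α = P(S ≥ 15) computed under H₀, where S ~ Binomial(20, 3/10).
Summing C(20,j)(3/10)^j(7/10)^{20−j} for j = 15,…,20 gives 1073500548839793/25000000000000000000.

1073500548839793/25000000000000000000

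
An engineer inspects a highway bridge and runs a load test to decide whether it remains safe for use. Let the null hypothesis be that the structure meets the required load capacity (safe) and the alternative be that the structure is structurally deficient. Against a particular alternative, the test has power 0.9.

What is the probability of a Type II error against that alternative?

0.1

Power = 1 − β, so β = 1 − 0.9 = 0.1.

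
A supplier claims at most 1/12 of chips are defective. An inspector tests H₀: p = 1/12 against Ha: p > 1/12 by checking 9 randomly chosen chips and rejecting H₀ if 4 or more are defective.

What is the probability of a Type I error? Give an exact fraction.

5563363/1289945088

The significance level is the probability, assuming p = 1/12, of seeing 4 or more defectives in 9 draws.
Via the complement, α = 1 − Σ_{j=0}^{3} C(9,j)(1/12)^j(11/12)^{9-j} = 5563363/1289945088.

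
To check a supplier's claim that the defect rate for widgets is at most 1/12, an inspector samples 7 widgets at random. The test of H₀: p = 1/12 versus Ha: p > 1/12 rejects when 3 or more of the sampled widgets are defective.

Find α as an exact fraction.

187213/11943936

Under H₀, S ~ Binomial(7, 1/12); the Type I error rate is P(S ≥ 3).
Via the complement, α = 1 − Σ_{j=0}^{2} C(7,j)(1/12)^j(11/12)^{7-j} = 187213/11943936.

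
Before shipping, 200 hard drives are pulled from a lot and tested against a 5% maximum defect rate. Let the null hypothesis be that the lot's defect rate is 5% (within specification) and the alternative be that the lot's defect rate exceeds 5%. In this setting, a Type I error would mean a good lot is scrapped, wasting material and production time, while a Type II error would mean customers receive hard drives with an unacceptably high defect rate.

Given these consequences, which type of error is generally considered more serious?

Type II error

The Type II consequence (customers receive hard drives with an unacceptably high defect rate) is more severe than the Type I consequence (a good lot is scrapped, wasting material and production time).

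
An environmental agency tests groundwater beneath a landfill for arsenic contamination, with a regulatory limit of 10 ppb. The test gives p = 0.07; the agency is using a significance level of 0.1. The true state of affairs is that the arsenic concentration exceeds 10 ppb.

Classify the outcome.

The conventional null hypothesis is that the arsenic concentration is at or below 10 ppb (safe).
Since p = 0.07 < α = 0.1, H₀ is rejected.
H₀ is false (actually the arsenic concentration exceeds 10 ppb).
The decision matches the true state — no error.

No error (correct decision).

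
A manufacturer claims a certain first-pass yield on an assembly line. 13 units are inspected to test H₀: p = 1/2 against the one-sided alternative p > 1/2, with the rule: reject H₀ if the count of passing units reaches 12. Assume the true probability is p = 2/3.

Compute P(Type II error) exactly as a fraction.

510961/531441

Under the alternative p = 2/3, Y ~ Binomial(13, 2/3); β is the probability the test does not reject, P(Y < 12).
Equivalently, β = 1 − P(Y ≥ 12) = 510961/531441.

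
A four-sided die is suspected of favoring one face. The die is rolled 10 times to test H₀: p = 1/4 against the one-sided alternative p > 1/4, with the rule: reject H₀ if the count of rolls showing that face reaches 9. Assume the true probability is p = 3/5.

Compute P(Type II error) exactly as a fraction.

β = P(fail to reject H₀ | Ha true) = P(S ≤ 8 | p = 3/5), S ~ Binomial(10, 3/5).
Summing C(10,j)·(3/5)^j·(2/5)^{10-j} for j = 0..8 gives 9312916/9765625.

9312916/9765625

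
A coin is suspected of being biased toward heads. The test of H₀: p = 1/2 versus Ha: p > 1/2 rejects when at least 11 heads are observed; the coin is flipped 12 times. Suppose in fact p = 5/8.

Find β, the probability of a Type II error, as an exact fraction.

A Type II error is failing to reject when Ha holds: with p = 5/8, β = P(S ≤ 10).
Adding the binomial probabilities P(S=0)+…+P(S=10) at p = 5/8 gives 66717523611/68719476736.

66717523611/68719476736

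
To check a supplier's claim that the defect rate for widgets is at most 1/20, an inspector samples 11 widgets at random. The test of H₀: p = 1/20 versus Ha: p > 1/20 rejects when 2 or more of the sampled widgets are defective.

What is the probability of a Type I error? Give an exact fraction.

Under H₀, S ~ Binomial(11, 1/20); the Type I error rate is P(S ≥ 2).
α = 1 − P(S ≤ 1) = 1 − 18393198773403/20480000000000 = 2086801226597/20480000000000.

2086801226597/20480000000000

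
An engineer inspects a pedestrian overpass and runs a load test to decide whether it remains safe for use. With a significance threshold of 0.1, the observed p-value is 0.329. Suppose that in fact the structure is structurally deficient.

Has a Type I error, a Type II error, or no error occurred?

The conventional null hypothesis is that the structure meets the required load capacity (safe).
Since p = 0.329 ≥ α = 0.1, H₀ is not rejected.
H₀ is false (actually the structure is structurally deficient).
Failing to reject a false H₀ is a Type II error.

Type II error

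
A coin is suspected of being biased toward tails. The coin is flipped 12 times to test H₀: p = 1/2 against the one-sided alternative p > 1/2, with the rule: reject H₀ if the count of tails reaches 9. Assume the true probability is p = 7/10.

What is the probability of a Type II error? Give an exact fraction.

101496845313/200000000000

A Type II error is failing to reject when Ha holds: with p = 7/10, β = P(S ≤ 8).
Equivalently, β = 1 − P(S ≥ 9) = 101496845313/200000000000.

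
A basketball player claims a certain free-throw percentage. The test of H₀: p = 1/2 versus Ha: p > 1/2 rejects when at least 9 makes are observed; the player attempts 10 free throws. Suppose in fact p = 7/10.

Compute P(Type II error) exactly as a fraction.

8506916541/10000000000

A Type II error is failing to reject when Ha holds: with p = 7/10, β = P(S ≤ 8).
Summing C(10,j)·(7/10)^j·(3/10)^{10-j} for j = 0..8 gives 8506916541/10000000000.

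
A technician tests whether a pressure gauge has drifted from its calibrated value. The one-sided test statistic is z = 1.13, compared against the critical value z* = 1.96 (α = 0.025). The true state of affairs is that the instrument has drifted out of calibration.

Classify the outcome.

The conventional null hypothesis is that the instrument is correctly calibrated.
Since z = 1.13 ≤ z* = 1.96, H₀ is not rejected.
H₀ is false (actually the instrument has drifted out of calibration).
Failing to reject a false H₀ is a Type II error.

Type II error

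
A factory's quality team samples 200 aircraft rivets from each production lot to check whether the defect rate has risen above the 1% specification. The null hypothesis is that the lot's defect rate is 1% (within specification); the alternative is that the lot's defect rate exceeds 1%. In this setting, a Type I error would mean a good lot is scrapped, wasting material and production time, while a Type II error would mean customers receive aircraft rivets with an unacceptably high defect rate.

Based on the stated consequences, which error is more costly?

Type II error

The Type II consequence (customers receive aircraft rivets with an unacceptably high defect rate) is more severe than the Type I consequence (a good lot is scrapped, wasting material and production time).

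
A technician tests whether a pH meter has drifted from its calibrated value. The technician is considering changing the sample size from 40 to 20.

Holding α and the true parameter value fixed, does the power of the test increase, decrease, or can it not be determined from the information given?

It decreases.

A smaller sample increases the standard error, so the sampling distributions under H₀ and Ha overlap more.
Since power = 1 − β and β increases, power decreases.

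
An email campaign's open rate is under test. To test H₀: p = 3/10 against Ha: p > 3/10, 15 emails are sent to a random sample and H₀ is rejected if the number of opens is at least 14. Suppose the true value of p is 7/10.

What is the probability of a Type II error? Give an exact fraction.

241183100052963/250000000000000

Under the alternative p = 7/10, K ~ Binomial(15, 7/10); β is the probability the test does not reject, P(K < 14).
Adding the binomial probabilities P(K=0)+…+P(K=13) at p = 7/10 gives 241183100052963/250000000000000.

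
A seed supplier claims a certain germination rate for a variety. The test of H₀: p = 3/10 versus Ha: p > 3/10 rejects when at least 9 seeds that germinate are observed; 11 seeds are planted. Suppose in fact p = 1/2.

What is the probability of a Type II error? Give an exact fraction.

A Type II error is failing to reject when Ha holds: with p = 1/2, β = P(S ≤ 8).
Equivalently, β = 1 − P(S ≥ 9) = 1981/2048.

1981/2048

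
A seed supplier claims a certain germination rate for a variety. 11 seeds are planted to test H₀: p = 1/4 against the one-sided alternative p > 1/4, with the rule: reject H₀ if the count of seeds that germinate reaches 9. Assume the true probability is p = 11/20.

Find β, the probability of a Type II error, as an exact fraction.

A Type II error is failing to reject when Ha holds: with p = 11/20, β = P(S ≤ 8).
Adding the binomial probabilities P(S=0)+…+P(S=8) at p = 11/20 gives 38288445266097/40960000000000.

38288445266097/40960000000000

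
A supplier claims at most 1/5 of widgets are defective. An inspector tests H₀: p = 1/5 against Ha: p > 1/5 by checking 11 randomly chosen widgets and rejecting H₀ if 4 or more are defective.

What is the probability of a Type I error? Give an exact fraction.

α = P(reject H₀ | H₀ true) = P(Y ≥ 4 | p = 1/5), Y ~ Binomial(11, 1/5).
Via the complement, α = 1 − Σ_{j=0}^{3} C(11,j)(1/5)^j(4/5)^{11-j} = 12589/78125.

12589/78125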